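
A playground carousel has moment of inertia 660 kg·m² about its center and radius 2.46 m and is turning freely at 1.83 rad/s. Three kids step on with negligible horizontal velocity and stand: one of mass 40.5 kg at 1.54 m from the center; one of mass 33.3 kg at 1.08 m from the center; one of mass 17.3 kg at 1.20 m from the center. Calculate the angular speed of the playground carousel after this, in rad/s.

ω_f ≈ 1.47 rad/s

The added mass arrives with no angular momentum about the center, and any external torque about the center is negligible, so the system's angular momentum is conserved.
Added inertia Σmr² = (40.5)(1.54)² + (33.3)(1.08)² + (17.3)(1.20)² = 159.8 kg·m²; I_f = 660.0 + 159.8 = 819.8 kg·m².
ω_f = I_p ω_i / I_f = (660.0)(1.83) / 819.8 = 1.473 rad/s.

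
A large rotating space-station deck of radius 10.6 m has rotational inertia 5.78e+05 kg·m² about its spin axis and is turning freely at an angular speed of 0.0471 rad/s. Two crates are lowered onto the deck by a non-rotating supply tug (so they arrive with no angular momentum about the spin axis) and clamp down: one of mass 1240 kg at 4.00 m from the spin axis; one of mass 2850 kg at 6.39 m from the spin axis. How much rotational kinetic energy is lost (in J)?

energy lost ≈ 122 J

The added mass arrives with no angular momentum about the spin axis, and any external torque about the spin axis is negligible, so the system's angular momentum is conserved.
Added inertia Σmr² = (1240)(4.00)² + (2850)(6.39)² = 1.362e+05 kg·m²; I_f = 5.780e+05 + 1.362e+05 = 7.142e+05 kg·m².
ω_f = I_p ω_i / I_f = (5.780e+05)(0.0471) / 7.142e+05 = 0.03812 rad/s.
KE_i = ½(5.780e+05)(0.04710 rad/s)² = 641.1 J; KE_f = ½(7.142e+05)(0.03812)² = 518.8 J.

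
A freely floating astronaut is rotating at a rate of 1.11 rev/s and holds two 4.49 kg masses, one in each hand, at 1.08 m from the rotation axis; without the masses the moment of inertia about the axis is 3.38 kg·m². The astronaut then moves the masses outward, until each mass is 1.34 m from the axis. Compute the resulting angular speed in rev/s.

ω₂ ≈ 0.788 rev/s

No external torque acts about the spin axis, so angular momentum is conserved.
I₁ = 3.38 + 2(4.49)(1.08)² = 13.85 kg·m²; I₂ = 3.38 + 2(4.49)(1.34)² = 19.50 kg·m².
ω₂ = I₁ω₁ / I₂ = (13.85)(1.11 rev/s) / (19.50) = 0.7884 rev/s.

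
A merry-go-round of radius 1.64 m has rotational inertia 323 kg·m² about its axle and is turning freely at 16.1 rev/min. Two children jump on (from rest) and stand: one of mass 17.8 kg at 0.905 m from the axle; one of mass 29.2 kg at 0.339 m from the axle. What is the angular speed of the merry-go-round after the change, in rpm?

No external torque acts about the axle; L_before = L_after.
Added inertia Σmr² = (17.8)(0.905)² + (29.2)(0.339)² = 17.93 kg·m²; I_f = 323.0 + 17.93 = 340.9 kg·m².
ω_f = I_p ω_i / I_f = (323.0)(16.1) / 340.9 = 15.25 rpm.

ω_f ≈ 15.3 rpm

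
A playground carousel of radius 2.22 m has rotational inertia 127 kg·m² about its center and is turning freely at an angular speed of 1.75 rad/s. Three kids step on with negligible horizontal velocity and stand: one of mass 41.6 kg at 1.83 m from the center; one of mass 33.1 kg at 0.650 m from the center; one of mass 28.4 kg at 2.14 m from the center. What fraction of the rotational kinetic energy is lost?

fraction ≈ 0.691

No external torque acts about the center; L_before = L_after.
Added inertia Σmr² = (41.6)(1.83)² + (33.1)(0.650)² + (28.4)(2.14)² = 283.4 kg·m²; I_f = 127.0 + 283.4 = 410.4 kg·m².
ω_f = I_p ω_i / I_f = (127.0)(1.75) / 410.4 = 0.5416 rad/s.
KE_i = ½(127.0)(1.750 rad/s)² = 194.5 J; KE_f = ½(410.4)(0.5416)² = 60.19 J.
Fraction lost = 0.6905.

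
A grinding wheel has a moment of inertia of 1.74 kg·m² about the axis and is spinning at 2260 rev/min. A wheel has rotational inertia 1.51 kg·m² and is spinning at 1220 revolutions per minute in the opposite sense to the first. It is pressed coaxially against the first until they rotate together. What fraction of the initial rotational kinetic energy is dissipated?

No external torque acts about the common axis, so total angular momentum is conserved.
Taking A's sense as positive: L = (1.740)(2260) − (1.510)(1220) = 2090 kg·m²·rpm.
Combined I = 1.740 + 1.510 = 3.250 kg·m².
ω_f = L / I = 2090 / 3.250 = 643.1 rpm.
KE_i = ½ΣIω² = 61050 J; KE_f = ½(3.250)(67.35)² = 7371 J.
Fraction dissipated = (KE_i − KE_f)/KE_i = 0.8793.

fraction ≈ 0.879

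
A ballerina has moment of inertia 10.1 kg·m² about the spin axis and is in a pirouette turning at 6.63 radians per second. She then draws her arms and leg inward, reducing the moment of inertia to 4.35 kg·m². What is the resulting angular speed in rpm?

ω₂ ≈ 147 rpm

With no external torque about the axis, L is conserved: I₁ω₁ = I₂ω₂.
ω₂ = I₁ω₁ / I₂ = (10.10)(6.63 rad/s) / (4.350) = 15.39 rad/s = 147.0 rpm.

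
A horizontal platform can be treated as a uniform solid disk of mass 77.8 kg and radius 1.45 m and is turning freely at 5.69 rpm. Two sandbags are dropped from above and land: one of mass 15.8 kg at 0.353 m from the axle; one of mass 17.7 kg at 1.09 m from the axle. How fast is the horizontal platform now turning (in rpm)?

No external torque acts about the axle; L_before = L_after.
I_p = ½(77.8)(1.45)² = 81.79 kg·m².
Added inertia Σmr² = (15.8)(0.353)² + (17.7)(1.09)² = 23.00 kg·m²; I_f = 81.79 + 23.00 = 104.8 kg·m².
ω_f = I_p ω_i / I_f = (81.79)(5.69) / 104.8 = 4.441 rpm.

ω_f ≈ 4.44 rpm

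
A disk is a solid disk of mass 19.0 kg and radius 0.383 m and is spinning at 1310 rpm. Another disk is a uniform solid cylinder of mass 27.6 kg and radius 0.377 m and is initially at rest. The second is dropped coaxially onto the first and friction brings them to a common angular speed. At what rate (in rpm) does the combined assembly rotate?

The coupling torques are internal; angular momentum about the shared axis is conserved.
Moments of inertia: I_A = ½(19.0)(0.383)² = 1.394 kg·m²; I_B = ½(27.6)(0.377)² = 1.961 kg·m².
Taking A's sense as positive: L = (1.394)(1310) = 1826 kg·m²·rpm.
Combined I = 1.394 + 1.961 = 3.355 kg·m².
ω_f = L / I = 1826 / 3.355 = 544.1 rpm.

|ω_f| ≈ 544 rpm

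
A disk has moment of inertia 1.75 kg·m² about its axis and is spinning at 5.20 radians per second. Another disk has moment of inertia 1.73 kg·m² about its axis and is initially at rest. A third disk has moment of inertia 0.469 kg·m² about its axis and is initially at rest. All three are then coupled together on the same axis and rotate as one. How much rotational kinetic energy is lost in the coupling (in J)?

ΔKE lost ≈ 13.2 J

The coupling torques are internal; angular momentum about the shared axis is conserved.
Taking A's sense as positive: L = (1.750)(5.20) = 9.100 kg·m²·rad/s.
Combined I = 1.750 + 1.730 + 0.4690 = 3.949 kg·m².
ω_f = L / I = 9.100 / 3.949 = 2.304 rad/s.
KE_i = ½ΣIω² = 23.66 J; KE_f = ½(3.949)(2.304)² = 10.48 J.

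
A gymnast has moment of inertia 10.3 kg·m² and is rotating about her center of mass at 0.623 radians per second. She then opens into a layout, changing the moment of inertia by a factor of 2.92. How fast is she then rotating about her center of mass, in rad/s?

No external torque acts about the spin axis, so angular momentum is conserved.
I₂ = 2.92 × 10.3 = 30.08 kg·m².
ω₂ = I₁ω₁ / I₂ = (10.30)(0.623 rad/s) / (30.08) = 0.2134 rad/s.

ω₂ ≈ 0.213 rad/s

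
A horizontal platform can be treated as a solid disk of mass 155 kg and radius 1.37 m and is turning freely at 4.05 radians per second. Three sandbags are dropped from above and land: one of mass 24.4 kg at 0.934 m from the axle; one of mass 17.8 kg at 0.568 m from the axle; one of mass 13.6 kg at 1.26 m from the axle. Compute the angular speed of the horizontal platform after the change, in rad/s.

ω_f ≈ 3.04 rad/s

The added mass arrives with no angular momentum about the axle, and any external torque about the axle is negligible, so the system's angular momentum is conserved.
I_p = ½(155)(1.37)² = 145.5 kg·m².
Added inertia Σmr² = (24.4)(0.934)² + (17.8)(0.568)² + (13.6)(1.26)² = 48.62 kg·m²; I_f = 145.5 + 48.62 = 194.1 kg·m².
ω_f = I_p ω_i / I_f = (145.5)(4.05) / 194.1 = 3.035 rad/s.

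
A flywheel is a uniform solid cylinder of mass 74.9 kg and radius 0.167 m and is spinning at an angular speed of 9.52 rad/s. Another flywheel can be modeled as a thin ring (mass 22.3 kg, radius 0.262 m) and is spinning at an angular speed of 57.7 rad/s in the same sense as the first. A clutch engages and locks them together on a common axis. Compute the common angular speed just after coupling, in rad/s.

No external torque acts about the common axis, so total angular momentum is conserved.
Moments of inertia: I_A = ½(74.9)(0.167)² = 1.044 kg·m²; I_B = (22.3)(0.262)² = 1.531 kg·m².
Taking A's sense as positive: L = (1.044)(9.52) + (1.531)(57.7) = 98.27 kg·m²·rad/s.
Combined I = 1.044 + 1.531 = 2.575 kg·m².
ω_f = L / I = 98.27 / 2.575 = 38.16 rad/s.

|ω_f| ≈ 38.2 rad/s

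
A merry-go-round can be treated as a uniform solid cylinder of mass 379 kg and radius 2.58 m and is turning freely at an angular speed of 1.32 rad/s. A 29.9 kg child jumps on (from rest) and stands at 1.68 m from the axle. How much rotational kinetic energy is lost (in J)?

energy lost ≈ 68.9 J

The added mass arrives with no angular momentum about the axle, and any external torque about the axle is negligible, so the system's angular momentum is conserved.
I_p = ½(379)(2.58)² = 1261 kg·m².
Added inertia Σmr² = (29.9)(1.68)² = 84.39 kg·m²; I_f = 1261 + 84.39 = 1346 kg·m².
ω_f = I_p ω_i / I_f = (1261)(1.32) / 1346 = 1.237 rad/s.
KE_i = ½(1261)(1.320 rad/s)² = 1099 J; KE_f = ½(1346)(1.237)² = 1030 J.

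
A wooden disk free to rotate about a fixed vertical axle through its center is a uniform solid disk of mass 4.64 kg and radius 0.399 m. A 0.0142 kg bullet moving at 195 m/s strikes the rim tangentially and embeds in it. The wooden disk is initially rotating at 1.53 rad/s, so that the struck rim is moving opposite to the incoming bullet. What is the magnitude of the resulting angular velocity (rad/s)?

About the axle the impulsive forces during the collision are internal, so angular momentum about that axis is conserved.
I_p = ½(4.64)(0.399)² = 0.3693 kg·m². Taking the sense of the bullet's angular momentum as positive, L_{bullet} = m v R = (0.0142)(195)(0.399) = 1.105 kg·m²/s.
L_i = −I_p ω_p + m v R = −(0.3693)(1.53) + 1.105 = 0.5397 kg·m²/s.
After sticking, I_f = I_p + m R² = 0.3693 + (0.0142)(0.399)² = 0.3716 kg·m².
ω_f = L_i / I_f = 0.5397 / 0.3716 = 1.452 rad/s.

|ω_f| ≈ 1.45 rad/s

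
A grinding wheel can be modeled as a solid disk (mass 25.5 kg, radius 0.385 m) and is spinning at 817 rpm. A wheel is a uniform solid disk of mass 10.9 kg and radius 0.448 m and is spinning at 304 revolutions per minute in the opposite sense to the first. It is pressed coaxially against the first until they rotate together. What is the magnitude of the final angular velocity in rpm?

|ω_f| ≈ 406 rpm

No external torque acts about the common axis, so total angular momentum is conserved.
Moments of inertia: I_A = ½(25.5)(0.385)² = 1.890 kg·m²; I_B = ½(10.9)(0.448)² = 1.094 kg·m².
Taking A's sense as positive: L = (1.890)(817) − (1.094)(304) = 1211 kg·m²·rpm.
Combined I = 1.890 + 1.094 = 2.984 kg·m².
ω_f = L / I = 1211 / 2.984 = 406.0 rpm.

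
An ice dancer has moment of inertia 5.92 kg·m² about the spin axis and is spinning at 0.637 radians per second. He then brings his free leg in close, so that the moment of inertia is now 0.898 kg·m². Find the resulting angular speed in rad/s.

ω₂ ≈ 4.20 rad/s

No external torque acts about the spin axis, so angular momentum is conserved.
ω₂ = I₁ω₁ / I₂ = (5.920)(0.637 rad/s) / (0.8980) = 4.199 rad/s.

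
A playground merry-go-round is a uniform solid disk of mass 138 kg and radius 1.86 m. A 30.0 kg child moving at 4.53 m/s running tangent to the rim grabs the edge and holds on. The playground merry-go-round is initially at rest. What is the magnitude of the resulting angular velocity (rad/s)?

About the axle the impulsive forces during the collision are internal, so angular momentum about that axis is conserved.
I_p = ½(138)(1.86)² = 238.7 kg·m². Taking the sense of the child's angular momentum as positive, L_{child} = m v R = (30.0)(4.53)(1.86) = 252.8 kg·m²/s.
L_i = 0 + 252.8 = 252.8 kg·m²/s.
After sticking, I_f = I_p + m R² = 238.7 + (30.0)(1.86)² = 342.5 kg·m².
ω_f = L_i / I_f = 252.8 / 342.5 = 0.7380 rad/s.

|ω_f| ≈ 0.738 rad/s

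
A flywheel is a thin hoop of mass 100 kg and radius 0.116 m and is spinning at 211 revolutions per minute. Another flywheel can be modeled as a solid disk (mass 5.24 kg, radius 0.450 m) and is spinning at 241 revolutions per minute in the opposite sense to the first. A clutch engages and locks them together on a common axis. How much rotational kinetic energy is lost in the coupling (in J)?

ΔKE lost ≈ 426 J

No external torque acts about the common axis, so total angular momentum is conserved.
Moments of inertia: I_A = (100)(0.116)² = 1.346 kg·m²; I_B = ½(5.24)(0.450)² = 0.5306 kg·m².
Taking A's sense as positive: L = (1.346)(211) − (0.5306)(241) = 156.1 kg·m²·rpm.
Combined I = 1.346 + 0.5306 = 1.876 kg·m².
ω_f = L / I = 156.1 / 1.876 = 83.18 rpm.
KE_i = ½ΣIω² = 497.4 J; KE_f = ½(1.876)(8.711)² = 71.18 J.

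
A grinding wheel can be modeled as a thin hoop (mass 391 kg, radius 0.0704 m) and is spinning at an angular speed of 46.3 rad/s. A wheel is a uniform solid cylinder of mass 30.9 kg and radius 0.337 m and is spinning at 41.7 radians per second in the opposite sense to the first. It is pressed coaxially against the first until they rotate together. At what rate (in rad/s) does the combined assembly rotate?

No external torque acts about the common axis, so total angular momentum is conserved.
Moments of inertia: I_A = (391)(0.0704)² = 1.938 kg·m²; I_B = ½(30.9)(0.337)² = 1.755 kg·m².
Taking A's sense as positive: L = (1.938)(46.3) − (1.755)(41.7) = 16.55 kg·m²·rad/s.
Combined I = 1.938 + 1.755 = 3.692 kg·m².
ω_f = L / I = 16.55 / 3.692 = 4.483 rad/s.

|ω_f| ≈ 4.48 rad/s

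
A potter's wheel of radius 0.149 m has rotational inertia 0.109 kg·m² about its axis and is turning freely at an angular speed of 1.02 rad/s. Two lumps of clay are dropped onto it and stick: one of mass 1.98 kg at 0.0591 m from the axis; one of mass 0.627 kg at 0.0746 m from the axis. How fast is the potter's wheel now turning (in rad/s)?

No external torque acts about the axis; L_before = L_after.
Added inertia Σmr² = (1.98)(0.0591)² + (0.627)(0.0746)² = 0.01041 kg·m²; I_f = 0.1090 + 0.01041 = 0.1194 kg·m².
ω_f = I_p ω_i / I_f = (0.1090)(1.02) / 0.1194 = 0.9311 rad/s.

ω_f ≈ 0.931 rad/s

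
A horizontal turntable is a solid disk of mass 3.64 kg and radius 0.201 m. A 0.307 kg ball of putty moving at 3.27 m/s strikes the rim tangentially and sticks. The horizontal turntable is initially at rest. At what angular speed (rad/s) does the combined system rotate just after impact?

|ω_f| ≈ 2.35 rad/s

The axle reaction passes through the axle and exerts no torque about it; angular momentum about the axle is conserved through the impact.
I_p = ½(3.64)(0.201)² = 0.07353 kg·m². Taking the sense of the ball of putty's angular momentum as positive, L_{ball} = m v R = (0.307)(3.27)(0.201) = 0.2018 kg·m²/s.
L_i = 0 + 0.2018 = 0.2018 kg·m²/s.
After sticking, I_f = I_p + m R² = 0.07353 + (0.307)(0.201)² = 0.08593 kg·m².
ω_f = L_i / I_f = 0.2018 / 0.08593 = 2.348 rad/s.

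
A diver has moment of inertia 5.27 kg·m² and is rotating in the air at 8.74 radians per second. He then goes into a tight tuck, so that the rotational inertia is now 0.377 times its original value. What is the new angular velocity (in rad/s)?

ω₂ ≈ 23.2 rad/s

With no external torque about the axis, L is conserved: I₁ω₁ = I₂ω₂.
I₂ = 0.377 × 5.27 = 1.987 kg·m².
ω₂ = I₁ω₁ / I₂ = (5.270)(8.74 rad/s) / (1.987) = 23.18 rad/s.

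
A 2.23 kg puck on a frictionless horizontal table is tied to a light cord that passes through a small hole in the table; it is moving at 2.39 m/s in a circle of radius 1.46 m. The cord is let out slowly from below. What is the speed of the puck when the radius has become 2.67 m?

v₂ ≈ 1.31 m/s

Central (radial) force ⇒ zero torque about the center ⇒ m v r is constant.
v₂ = v₁ r₁ / r₂ = (2.39)(1.46) / (2.67) = 1.307 m/s.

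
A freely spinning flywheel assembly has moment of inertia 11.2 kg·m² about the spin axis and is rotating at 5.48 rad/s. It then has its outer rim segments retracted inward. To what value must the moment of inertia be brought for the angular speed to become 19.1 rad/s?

I₂ ≈ 3.21 kg·m²

No external torque acts about the spin axis, so angular momentum is conserved.
I₂ = I₁ω₁ / ω₂ = (11.2)(5.48) / (19.1) = 3.213 kg·m².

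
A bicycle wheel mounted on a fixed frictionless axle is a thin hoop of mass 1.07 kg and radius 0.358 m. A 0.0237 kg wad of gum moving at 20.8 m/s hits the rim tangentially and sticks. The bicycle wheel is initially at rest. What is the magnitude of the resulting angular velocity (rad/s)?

|ω_f| ≈ 1.26 rad/s

The axle reaction passes through the axle and exerts no torque about it; angular momentum about the axle is conserved through the impact.
I_p = (1.07)(0.358)² = 0.1371 kg·m². Taking the sense of the wad of gum's angular momentum as positive, L_{wad} = m v R = (0.0237)(20.8)(0.358) = 0.1765 kg·m²/s.
L_i = 0 + 0.1765 = 0.1765 kg·m²/s.
After sticking, I_f = I_p + m R² = 0.1371 + (0.0237)(0.358)² = 0.1402 kg·m².
ω_f = L_i / I_f = 0.1765 / 0.1402 = 1.259 rad/s.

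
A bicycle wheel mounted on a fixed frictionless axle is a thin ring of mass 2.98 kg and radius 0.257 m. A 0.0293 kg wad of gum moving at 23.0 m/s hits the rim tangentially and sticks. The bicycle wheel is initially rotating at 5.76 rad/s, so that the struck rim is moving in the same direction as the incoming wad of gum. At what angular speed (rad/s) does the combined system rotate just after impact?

About the axle the impulsive forces during the collision are internal, so angular momentum about that axis is conserved.
I_p = (2.98)(0.257)² = 0.1968 kg·m². Taking the sense of the wad of gum's angular momentum as positive, L_{wad} = m v R = (0.0293)(23.0)(0.257) = 0.1732 kg·m²/s.
L_i = +I_p ω_p + m v R = +(0.1968)(5.76) + 0.1732 = 1.307 kg·m²/s.
After sticking, I_f = I_p + m R² = 0.1968 + (0.0293)(0.257)² = 0.1988 kg·m².
ω_f = L_i / I_f = 1.307 / 0.1988 = 6.575 rad/s.

|ω_f| ≈ 6.58 rad/s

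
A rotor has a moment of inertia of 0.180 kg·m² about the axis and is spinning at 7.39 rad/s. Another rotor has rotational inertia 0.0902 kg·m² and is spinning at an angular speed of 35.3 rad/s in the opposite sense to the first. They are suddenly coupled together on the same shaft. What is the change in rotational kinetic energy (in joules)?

The coupling torques are internal; angular momentum about the shared axis is conserved.
Taking A's sense as positive: L = (0.1800)(7.39) − (0.09020)(35.3) = -1.854 kg·m²·rad/s.
Combined I = 0.1800 + 0.09020 = 0.2702 kg·m².
ω_f = L / I = -1.854 / 0.2702 = -6.861 rad/s.
KE_i = ½ΣIω² = 61.11 J; KE_f = ½(0.2702)(6.861)² = 6.360 J.

ΔKE ≈ -54.8 J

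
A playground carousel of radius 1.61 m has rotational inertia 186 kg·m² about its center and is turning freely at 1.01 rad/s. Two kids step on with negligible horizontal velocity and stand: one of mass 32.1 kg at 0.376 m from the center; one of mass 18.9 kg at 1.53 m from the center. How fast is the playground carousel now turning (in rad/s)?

The added mass arrives with no angular momentum about the center, and any external torque about the center is negligible, so the system's angular momentum is conserved.
Added inertia Σmr² = (32.1)(0.376)² + (18.9)(1.53)² = 48.78 kg·m²; I_f = 186.0 + 48.78 = 234.8 kg·m².
ω_f = I_p ω_i / I_f = (186.0)(1.01) / 234.8 = 0.8001 rad/s.

ω_f ≈ 0.800 rad/s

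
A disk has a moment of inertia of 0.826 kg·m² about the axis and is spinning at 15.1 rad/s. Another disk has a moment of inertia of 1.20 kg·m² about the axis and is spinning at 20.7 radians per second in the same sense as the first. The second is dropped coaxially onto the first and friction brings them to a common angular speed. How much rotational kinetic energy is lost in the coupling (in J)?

ΔKE lost ≈ 7.67 J

The coupling torques are internal; angular momentum about the shared axis is conserved.
Taking A's sense as positive: L = (0.8260)(15.1) + (1.200)(20.7) = 37.31 kg·m²·rad/s.
Combined I = 0.8260 + 1.200 = 2.026 kg·m².
ω_f = L / I = 37.31 / 2.026 = 18.42 rad/s.
KE_i = ½ΣIω² = 351.3 J; KE_f = ½(2.026)(18.42)² = 343.6 J.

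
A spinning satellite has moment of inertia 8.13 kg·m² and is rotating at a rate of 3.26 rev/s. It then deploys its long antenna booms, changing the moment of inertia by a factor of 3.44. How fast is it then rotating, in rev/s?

ω₂ ≈ 0.948 rev/s

With no external torque about the axis, L is conserved: I₁ω₁ = I₂ω₂.
I₂ = 3.44 × 8.13 = 27.97 kg·m².
ω₂ = I₁ω₁ / I₂ = (8.130)(3.26 rev/s) / (27.97) = 0.9477 rev/s.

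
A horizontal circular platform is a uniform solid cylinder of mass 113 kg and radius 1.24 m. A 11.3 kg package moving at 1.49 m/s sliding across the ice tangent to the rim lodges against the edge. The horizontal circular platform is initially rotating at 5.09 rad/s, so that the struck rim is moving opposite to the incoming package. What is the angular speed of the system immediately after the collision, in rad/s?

|ω_f| ≈ 4.04 rad/s

The axle reaction passes through the central axle and exerts no torque about it; angular momentum about the central axle is conserved through the impact.
I_p = ½(113)(1.24)² = 86.87 kg·m². Taking the sense of the package's angular momentum as positive, L_{package} = m v R = (11.3)(1.49)(1.24) = 20.88 kg·m²/s.
L_i = −I_p ω_p + m v R = −(86.87)(5.09) + 20.88 = -421.3 kg·m²/s.
After sticking, I_f = I_p + m R² = 86.87 + (11.3)(1.24)² = 104.2 kg·m².
ω_f = L_i / I_f = -421.3 / 104.2 = -4.041 rad/s.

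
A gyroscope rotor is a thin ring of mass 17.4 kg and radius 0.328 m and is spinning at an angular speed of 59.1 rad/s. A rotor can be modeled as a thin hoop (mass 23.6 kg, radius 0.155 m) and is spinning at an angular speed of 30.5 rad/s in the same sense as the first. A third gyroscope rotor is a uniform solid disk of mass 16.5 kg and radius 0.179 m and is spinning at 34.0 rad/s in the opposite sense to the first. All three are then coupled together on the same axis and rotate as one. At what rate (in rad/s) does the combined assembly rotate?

No external torque acts about the common axis, so total angular momentum is conserved.
Moments of inertia: I_A = (17.4)(0.328)² = 1.872 kg·m²; I_B = (23.6)(0.155)² = 0.5670 kg·m²; I_C = ½(16.5)(0.179)² = 0.2643 kg·m².
Taking A's sense as positive: L = (1.872)(59.1) + (0.5670)(30.5) − (0.2643)(34.0) = 118.9 kg·m²·rad/s.
Combined I = 1.872 + 0.5670 + 0.2643 = 2.703 kg·m².
ω_f = L / I = 118.9 / 2.703 = 44.00 rad/s.

|ω_f| ≈ 44.0 rad/s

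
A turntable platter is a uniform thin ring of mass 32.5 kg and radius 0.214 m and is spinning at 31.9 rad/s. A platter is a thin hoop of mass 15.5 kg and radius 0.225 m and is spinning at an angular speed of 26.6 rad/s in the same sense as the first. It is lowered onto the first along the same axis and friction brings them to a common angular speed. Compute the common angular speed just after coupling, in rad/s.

|ω_f| ≈ 30.1 rad/s

No external torque acts about the common axis, so total angular momentum is conserved.
Moments of inertia: I_A = (32.5)(0.214)² = 1.488 kg·m²; I_B = (15.5)(0.225)² = 0.7847 kg·m².
Taking A's sense as positive: L = (1.488)(31.9) + (0.7847)(26.6) = 68.35 kg·m²·rad/s.
Combined I = 1.488 + 0.7847 = 2.273 kg·m².
ω_f = L / I = 68.35 / 2.273 = 30.07 rad/s.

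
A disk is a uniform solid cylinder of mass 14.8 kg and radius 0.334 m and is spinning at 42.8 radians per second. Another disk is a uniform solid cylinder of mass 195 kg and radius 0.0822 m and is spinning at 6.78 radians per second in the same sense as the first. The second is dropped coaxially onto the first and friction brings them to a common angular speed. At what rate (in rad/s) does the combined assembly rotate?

|ω_f| ≈ 26.8 rad/s

The coupling torques are internal; angular momentum about the shared axis is conserved.
Moments of inertia: I_A = ½(14.8)(0.334)² = 0.8255 kg·m²; I_B = ½(195)(0.0822)² = 0.6588 kg·m².
Taking A's sense as positive: L = (0.8255)(42.8) + (0.6588)(6.78) = 39.80 kg·m²·rad/s.
Combined I = 0.8255 + 0.6588 = 1.484 kg·m².
ω_f = L / I = 39.80 / 1.484 = 26.81 rad/s.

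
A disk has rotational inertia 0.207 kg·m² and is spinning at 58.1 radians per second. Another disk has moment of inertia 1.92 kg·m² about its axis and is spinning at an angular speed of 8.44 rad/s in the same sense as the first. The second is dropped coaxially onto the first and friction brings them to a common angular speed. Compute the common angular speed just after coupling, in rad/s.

No external torque acts about the common axis, so total angular momentum is conserved.
Taking A's sense as positive: L = (0.2070)(58.1) + (1.920)(8.44) = 28.23 kg·m²·rad/s.
Combined I = 0.2070 + 1.920 = 2.127 kg·m².
ω_f = L / I = 28.23 / 2.127 = 13.27 rad/s.

|ω_f| ≈ 13.3 rad/s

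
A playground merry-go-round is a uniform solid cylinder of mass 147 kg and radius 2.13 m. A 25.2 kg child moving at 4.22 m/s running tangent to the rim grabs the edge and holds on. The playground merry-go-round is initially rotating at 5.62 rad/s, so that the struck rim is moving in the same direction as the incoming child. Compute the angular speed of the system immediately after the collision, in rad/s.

The axle reaction passes through the axle and exerts no torque about it; angular momentum about the axle is conserved through the impact.
I_p = ½(147)(2.13)² = 333.5 kg·m². Taking the sense of the child's angular momentum as positive, L_{child} = m v R = (25.2)(4.22)(2.13) = 226.5 kg·m²/s.
L_i = +I_p ω_p + m v R = +(333.5)(5.62) + 226.5 = 2101 kg·m²/s.
After sticking, I_f = I_p + m R² = 333.5 + (25.2)(2.13)² = 447.8 kg·m².
ω_f = L_i / I_f = 2101 / 447.8 = 4.691 rad/s.

|ω_f| ≈ 4.69 rad/s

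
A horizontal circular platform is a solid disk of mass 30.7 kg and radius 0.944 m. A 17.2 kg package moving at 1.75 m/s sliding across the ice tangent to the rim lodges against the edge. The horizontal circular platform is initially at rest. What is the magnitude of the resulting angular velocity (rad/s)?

|ω_f| ≈ 0.980 rad/s

About the central axle the impulsive forces during the collision are internal, so angular momentum about that axis is conserved.
I_p = ½(30.7)(0.944)² = 13.68 kg·m². Taking the sense of the package's angular momentum as positive, L_{package} = m v R = (17.2)(1.75)(0.944) = 28.41 kg·m²/s.
L_i = 0 + 28.41 = 28.41 kg·m²/s.
After sticking, I_f = I_p + m R² = 13.68 + (17.2)(0.944)² = 29.01 kg·m².
ω_f = L_i / I_f = 28.41 / 29.01 = 0.9796 rad/s.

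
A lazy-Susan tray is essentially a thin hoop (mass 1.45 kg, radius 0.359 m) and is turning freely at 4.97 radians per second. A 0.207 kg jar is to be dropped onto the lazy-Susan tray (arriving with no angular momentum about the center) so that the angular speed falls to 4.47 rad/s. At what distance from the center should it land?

r ≈ 0.318 m

The added mass arrives with no angular momentum about the center, and any external torque about the center is negligible, so the system's angular momentum is conserved.
I_p = (1.45)(0.359)² = 0.1869 kg·m².
I_p ω_i = (I_p + m r²) ω_f ⇒ m r² = I_p(ω_i/ω_f − 1) = 0.1869(4.97/4.47 − 1) = 0.02090 kg·m².
r = √(0.02090/0.207) = 0.3178 m.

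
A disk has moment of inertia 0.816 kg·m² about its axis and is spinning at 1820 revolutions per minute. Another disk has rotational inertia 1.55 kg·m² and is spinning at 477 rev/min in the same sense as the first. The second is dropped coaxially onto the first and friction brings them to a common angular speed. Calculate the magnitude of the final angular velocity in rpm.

|ω_f| ≈ 940 rpm

The coupling torques are internal; angular momentum about the shared axis is conserved.
Taking A's sense as positive: L = (0.8160)(1820) + (1.550)(477) = 2224 kg·m²·rpm.
Combined I = 0.8160 + 1.550 = 2.366 kg·m².
ω_f = L / I = 2224 / 2.366 = 940.2 rpm.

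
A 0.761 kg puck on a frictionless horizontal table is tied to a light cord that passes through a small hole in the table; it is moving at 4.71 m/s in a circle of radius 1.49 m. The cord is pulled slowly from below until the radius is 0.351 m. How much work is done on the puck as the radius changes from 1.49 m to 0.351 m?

W ≈ 144 J

Central (radial) force ⇒ zero torque about the center ⇒ m v r is constant.
v₂ = v₁ r₁ / r₂ = (4.71)(1.49) / (0.351) = 19.99 m/s.
W = ΔKE = ½m(v₂² − v₁²) = 143.7 J.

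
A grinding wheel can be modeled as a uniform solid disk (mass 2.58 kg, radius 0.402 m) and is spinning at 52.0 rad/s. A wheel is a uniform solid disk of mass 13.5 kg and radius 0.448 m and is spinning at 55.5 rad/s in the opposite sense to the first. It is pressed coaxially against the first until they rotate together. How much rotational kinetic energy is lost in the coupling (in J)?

No external torque acts about the common axis, so total angular momentum is conserved.
Moments of inertia: I_A = ½(2.58)(0.402)² = 0.2085 kg·m²; I_B = ½(13.5)(0.448)² = 1.355 kg·m².
Taking A's sense as positive: L = (0.2085)(52.0) − (1.355)(55.5) = -64.35 kg·m²·rad/s.
Combined I = 0.2085 + 1.355 = 1.563 kg·m².
ω_f = L / I = -64.35 / 1.563 = -41.16 rad/s.
KE_i = ½ΣIω² = 2368 J; KE_f = ½(1.563)(41.16)² = 1324 J.

ΔKE lost ≈ 1040 J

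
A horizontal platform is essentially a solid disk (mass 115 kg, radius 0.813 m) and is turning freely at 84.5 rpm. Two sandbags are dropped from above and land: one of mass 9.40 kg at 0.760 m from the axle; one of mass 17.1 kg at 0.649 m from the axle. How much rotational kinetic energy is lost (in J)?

energy lost ≈ 371 J

The added mass arrives with no angular momentum about the axle, and any external torque about the axle is negligible, so the system's angular momentum is conserved.
I_p = ½(115)(0.813)² = 38.01 kg·m².
Added inertia Σmr² = (9.40)(0.760)² + (17.1)(0.649)² = 12.63 kg·m²; I_f = 38.01 + 12.63 = 50.64 kg·m².
ω_f = I_p ω_i / I_f = (38.01)(84.5) / 50.64 = 63.42 rpm.
KE_i = ½(38.01)(8.849 rad/s)² = 1488 J; KE_f = ½(50.64)(6.641)² = 1117 J.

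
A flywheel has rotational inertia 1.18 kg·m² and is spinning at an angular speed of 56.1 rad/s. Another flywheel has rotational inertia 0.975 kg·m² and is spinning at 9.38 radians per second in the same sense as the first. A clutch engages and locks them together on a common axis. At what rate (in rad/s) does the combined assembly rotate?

|ω_f| ≈ 35.0 rad/s

No external torque acts about the common axis, so total angular momentum is conserved.
Taking A's sense as positive: L = (1.180)(56.1) + (0.9750)(9.38) = 75.34 kg·m²·rad/s.
Combined I = 1.180 + 0.9750 = 2.155 kg·m².
ω_f = L / I = 75.34 / 2.155 = 34.96 rad/s.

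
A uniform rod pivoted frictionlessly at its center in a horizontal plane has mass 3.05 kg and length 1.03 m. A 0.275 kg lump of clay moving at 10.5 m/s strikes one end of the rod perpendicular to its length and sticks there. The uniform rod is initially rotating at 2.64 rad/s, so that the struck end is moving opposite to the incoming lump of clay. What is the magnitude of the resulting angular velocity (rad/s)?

The axle reaction passes through the pivot and exerts no torque about it; angular momentum about the pivot is conserved through the impact.
I_p = (1/12)(3.05)(1.03)² = 0.2696 kg·m². Taking the sense of the lump of clay's angular momentum as positive, L_{lump} = m v R = (0.275)(10.5)(1.03/2) = 1.487 kg·m²/s.
L_i = −I_p ω_p + m v R = −(0.2696)(2.64) + 1.487 = 0.7752 kg·m²/s.
After sticking, I_f = I_p + m R² = 0.2696 + (0.275)(1.03/2)² = 0.3426 kg·m².
ω_f = L_i / I_f = 0.7752 / 0.3426 = 2.263 rad/s.

|ω_f| ≈ 2.26 rad/s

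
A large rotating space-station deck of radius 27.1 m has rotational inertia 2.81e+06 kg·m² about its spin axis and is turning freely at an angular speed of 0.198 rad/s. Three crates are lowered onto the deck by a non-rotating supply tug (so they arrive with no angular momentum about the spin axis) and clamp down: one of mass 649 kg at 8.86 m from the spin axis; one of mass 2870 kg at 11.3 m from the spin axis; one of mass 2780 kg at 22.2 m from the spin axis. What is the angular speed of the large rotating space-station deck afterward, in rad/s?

No external torque acts about the spin axis; L_before = L_after.
Added inertia Σmr² = (649)(8.86)² + (2870)(11.3)² + (2780)(22.2)² = 1.788e+06 kg·m²; I_f = 2.810e+06 + 1.788e+06 = 4.598e+06 kg·m².
ω_f = I_p ω_i / I_f = (2.810e+06)(0.198) / 4.598e+06 = 0.1210 rad/s.

ω_f ≈ 0.121 rad/s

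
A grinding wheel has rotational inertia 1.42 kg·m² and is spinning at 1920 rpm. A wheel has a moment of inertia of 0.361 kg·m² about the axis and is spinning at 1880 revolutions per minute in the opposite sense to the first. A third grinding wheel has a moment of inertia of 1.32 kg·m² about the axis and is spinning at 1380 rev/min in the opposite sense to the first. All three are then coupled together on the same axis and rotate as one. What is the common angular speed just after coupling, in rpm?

The coupling torques are internal; angular momentum about the shared axis is conserved.
Taking A's sense as positive: L = (1.420)(1920) − (0.3610)(1880) − (1.320)(1380) = 226.1 kg·m²·rpm.
Combined I = 1.420 + 0.3610 + 1.320 = 3.101 kg·m².
ω_f = L / I = 226.1 / 3.101 = 72.92 rpm.

|ω_f| ≈ 72.9 rpm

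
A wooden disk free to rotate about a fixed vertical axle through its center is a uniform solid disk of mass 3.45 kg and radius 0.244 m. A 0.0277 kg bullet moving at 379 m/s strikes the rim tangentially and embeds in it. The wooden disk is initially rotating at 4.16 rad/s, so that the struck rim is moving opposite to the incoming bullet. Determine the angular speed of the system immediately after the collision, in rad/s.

The axle reaction passes through the axle and exerts no torque about it; angular momentum about the axle is conserved through the impact.
I_p = ½(3.45)(0.244)² = 0.1027 kg·m². Taking the sense of the bullet's angular momentum as positive, L_{bullet} = m v R = (0.0277)(379)(0.244) = 2.562 kg·m²/s.
L_i = −I_p ω_p + m v R = −(0.1027)(4.16) + 2.562 = 2.134 kg·m²/s.
After sticking, I_f = I_p + m R² = 0.1027 + (0.0277)(0.244)² = 0.1043 kg·m².
ω_f = L_i / I_f = 2.134 / 0.1043 = 20.45 rad/s.

|ω_f| ≈ 20.5 rad/s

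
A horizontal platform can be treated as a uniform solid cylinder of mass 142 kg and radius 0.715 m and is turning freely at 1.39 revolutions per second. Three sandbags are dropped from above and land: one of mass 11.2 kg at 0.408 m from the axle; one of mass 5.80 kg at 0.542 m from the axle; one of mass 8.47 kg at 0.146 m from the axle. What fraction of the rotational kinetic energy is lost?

fraction ≈ 0.0936

The added mass arrives with no angular momentum about the axle, and any external torque about the axle is negligible, so the system's angular momentum is conserved.
I_p = ½(142)(0.715)² = 36.30 kg·m².
Added inertia Σmr² = (11.2)(0.408)² + (5.80)(0.542)² + (8.47)(0.146)² = 3.749 kg·m²; I_f = 36.30 + 3.749 = 40.05 kg·m².
ω_f = I_p ω_i / I_f = (36.30)(1.39) / 40.05 = 1.260 rev/s.
KE_i = ½(36.30)(8.734 rad/s)² = 1384 J; KE_f = ½(40.05)(7.916)² = 1255 J.
Fraction lost = 0.09361.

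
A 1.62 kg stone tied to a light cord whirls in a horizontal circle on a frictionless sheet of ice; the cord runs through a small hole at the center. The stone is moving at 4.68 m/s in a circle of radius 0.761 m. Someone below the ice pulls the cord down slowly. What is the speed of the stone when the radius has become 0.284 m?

v₂ ≈ 12.5 m/s

The only horizontal force on the mass is along the cord (radial), so it exerts no torque about the hole and angular momentum m v r is conserved.
v₂ = v₁ r₁ / r₂ = (4.68)(0.761) / (0.284) = 12.54 m/s.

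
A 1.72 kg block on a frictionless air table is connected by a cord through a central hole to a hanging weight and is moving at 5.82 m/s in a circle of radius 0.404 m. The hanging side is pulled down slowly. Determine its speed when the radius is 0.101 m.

v₂ ≈ 23.3 m/s

The only horizontal force on the mass is along the cord (radial), so it exerts no torque about the hole and angular momentum m v r is conserved.
v₂ = v₁ r₁ / r₂ = (5.82)(0.404) / (0.101) = 23.28 m/s.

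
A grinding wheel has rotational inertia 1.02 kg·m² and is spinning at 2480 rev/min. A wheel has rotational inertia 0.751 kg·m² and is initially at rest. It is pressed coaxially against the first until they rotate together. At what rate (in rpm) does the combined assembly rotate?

|ω_f| ≈ 1430 rpm

No external torque acts about the common axis, so total angular momentum is conserved.
Taking A's sense as positive: L = (1.020)(2480) = 2530 kg·m²·rpm.
Combined I = 1.020 + 0.7510 = 1.771 kg·m².
ω_f = L / I = 2530 / 1.771 = 1428 rpm.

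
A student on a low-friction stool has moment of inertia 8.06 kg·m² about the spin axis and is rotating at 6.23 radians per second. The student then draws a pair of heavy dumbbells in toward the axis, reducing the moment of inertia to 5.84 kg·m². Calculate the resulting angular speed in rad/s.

No external torque acts about the spin axis, so angular momentum is conserved.
ω₂ = I₁ω₁ / I₂ = (8.060)(6.23 rad/s) / (5.840) = 8.598 rad/s.

ω₂ ≈ 8.60 rad/s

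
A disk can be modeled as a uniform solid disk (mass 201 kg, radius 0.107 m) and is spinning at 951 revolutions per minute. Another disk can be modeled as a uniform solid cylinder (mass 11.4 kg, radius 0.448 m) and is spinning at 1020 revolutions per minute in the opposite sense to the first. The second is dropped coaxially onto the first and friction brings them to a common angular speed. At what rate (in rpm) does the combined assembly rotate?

No external torque acts about the common axis, so total angular momentum is conserved.
Moments of inertia: I_A = ½(201)(0.107)² = 1.151 kg·m²; I_B = ½(11.4)(0.448)² = 1.144 kg·m².
Taking A's sense as positive: L = (1.151)(951) − (1.144)(1020) = -72.65 kg·m²·rpm.
Combined I = 1.151 + 1.144 = 2.295 kg·m².
ω_f = L / I = -72.65 / 2.295 = -31.66 rpm.

|ω_f| ≈ 31.7 rpm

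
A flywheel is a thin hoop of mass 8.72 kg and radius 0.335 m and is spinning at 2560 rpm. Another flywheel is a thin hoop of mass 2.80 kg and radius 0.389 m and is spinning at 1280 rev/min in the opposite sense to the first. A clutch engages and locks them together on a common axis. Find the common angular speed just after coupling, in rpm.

|ω_f| ≈ 1400 rpm

No external torque acts about the common axis, so total angular momentum is conserved.
Moments of inertia: I_A = (8.72)(0.335)² = 0.9786 kg·m²; I_B = (2.80)(0.389)² = 0.4237 kg·m².
Taking A's sense as positive: L = (0.9786)(2560) − (0.4237)(1280) = 1963 kg·m²·rpm.
Combined I = 0.9786 + 0.4237 = 1.402 kg·m².
ω_f = L / I = 1963 / 1.402 = 1400 rpm.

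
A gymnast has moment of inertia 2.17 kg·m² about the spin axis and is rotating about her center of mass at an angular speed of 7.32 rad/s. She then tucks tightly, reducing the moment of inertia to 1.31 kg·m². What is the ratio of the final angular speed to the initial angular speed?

ω₂/ω₁ ≈ 1.66

With no external torque about the axis, L is conserved: I₁ω₁ = I₂ω₂.
ω₂/ω₁ = I₁/I₂ = 2.170 / 1.310 = 1.656.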